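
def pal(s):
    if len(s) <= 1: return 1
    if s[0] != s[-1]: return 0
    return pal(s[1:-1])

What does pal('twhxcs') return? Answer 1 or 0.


pal('twhxcs'): s[0]='t' != s[-1]='s' -> return 0
Result: 0 (not a palindrome)

0


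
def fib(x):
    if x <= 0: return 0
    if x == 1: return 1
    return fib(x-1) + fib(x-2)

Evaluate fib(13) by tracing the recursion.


Computing fib(13) bottom-up:
fib(0) = 0
fib(1) = 1
fib(2) = fib(1) + fib(0) = 1 + 0 = 1
fib(3) = fib(2) + fib(1) = 1 + 1 = 2
fib(4) = fib(3) + fib(2) = 2 + 1 = 3
fib(5) = fib(4) + fib(3) = 3 + 2 = 5
fib(6) = fib(5) + fib(4) = 5 + 3 = 8
fib(7) = fib(6) + fib(5) = 8 + 5 = 13
fib(8) = fib(7) + fib(6) = 13 + 8 = 21
fib(9) = fib(8) + fib(7) = 21 + 13 = 34
fib(10) = fib(9) + fib(8) = 34 + 21 = 55
fib(11) = fib(10) + fib(9) = 55 + 34 = 89
fib(12) = fib(11) + fib(10) = 89 + 55 = 144
fib(13) = fib(12) + fib(11) = 144 + 89 = 233

233


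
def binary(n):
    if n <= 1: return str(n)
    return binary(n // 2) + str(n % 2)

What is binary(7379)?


binary(7379) = binary(3689) + '1'
binary(3689) = binary(1844) + '1'
binary(1844) = binary(922) + '0'
binary(922) = binary(461) + '0'
binary(461) = binary(230) + '1'
binary(230) = binary(115) + '0'
binary(115) = binary(57) + '1'
binary(57) = binary(28) + '1'
binary(28) = binary(14) + '0'
binary(14) = binary(7) + '0'
binary(7) = binary(3) + '1'
binary(3) = binary(1) + '1'
binary(1) = '1'  (base case)
Concatenating: '1' + '1' + '1' + '0' + '0' + '1' + '1' + '0' + '1' + '0' + '0' + '1' + '1' = '1110011010011'

1110011010011


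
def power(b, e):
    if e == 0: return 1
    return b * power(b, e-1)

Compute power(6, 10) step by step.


power(6, 10)
= 6 * power(6, 9)
= 6 * 6 * power(6, 8)
= 6 * 6 * 6 * power(6, 7)
= 6 * 6 * 6 * 6 * power(6, 6)
= 6 * 6 * 6 * 6 * 6 * power(6, 5)
= 6 * 6 * 6 * 6 * 6 * 6 * power(6, 4)
= 6 * 6 * 6 * 6 * 6 * 6 * 6 * power(6, 3)
= 6 * 6 * 6 * 6 * 6 * 6 * 6 * 6 * power(6, 2)
= 6 * 6 * 6 * 6 * 6 * 6 * 6 * 6 * 6 * power(6, 1)
= 6 * 6 * 6 * 6 * 6 * 6 * 6 * 6 * 6 * 6 * power(6, 0)
= 6 * 6 * 6 * 6 * 6 * 6 * 6 * 6 * 6 * 6 * 1
= 60466176

60466176


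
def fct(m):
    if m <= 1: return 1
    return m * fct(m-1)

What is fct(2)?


fct(2)
= 2 * fct(1)
= 2 * 1
= 2

2


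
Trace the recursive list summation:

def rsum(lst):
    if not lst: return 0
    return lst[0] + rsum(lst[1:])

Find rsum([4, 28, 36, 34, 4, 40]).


rsum([4, 28, 36, 34, 4, 40]) = 4 + rsum([28, 36, 34, 4, 40])
rsum([28, 36, 34, 4, 40]) = 28 + rsum([36, 34, 4, 40])
rsum([36, 34, 4, 40]) = 36 + rsum([34, 4, 40])
rsum([34, 4, 40]) = 34 + rsum([4, 40])
rsum([4, 40]) = 4 + rsum([40])
rsum([40]) = 40 + rsum([])
rsum([]) = 0  (base case)
Total: 4 + 28 + 36 + 34 + 4 + 40 + 0 = 146

146


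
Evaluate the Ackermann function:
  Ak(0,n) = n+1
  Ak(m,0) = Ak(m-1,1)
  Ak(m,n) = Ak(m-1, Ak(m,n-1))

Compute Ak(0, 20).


Ak(0, 20) = 21
Result: Ak(0, 20) = 21

21


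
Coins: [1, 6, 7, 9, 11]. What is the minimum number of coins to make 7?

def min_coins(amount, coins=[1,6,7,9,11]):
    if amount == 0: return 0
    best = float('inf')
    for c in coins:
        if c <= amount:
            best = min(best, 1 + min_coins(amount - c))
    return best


Building up with DP:
min_coins(0) = 0
min_coins(1) = min(1+min_coins(0)=1+0=1) = 1
min_coins(2) = min(1+min_coins(1)=1+1=2) = 2
min_coins(3) = min(1+min_coins(2)=1+2=3) = 3
min_coins(4) = min(1+min_coins(3)=1+3=4) = 4
min_coins(5) = min(1+min_coins(4)=1+4=5) = 5
min_coins(6) = min(1+min_coins(5)=1+5=6, 1+min_coins(0)=1+0=1) = 1
min_coins(7) = min(1+min_coins(6)=1+1=2, 1+min_coins(1)=1+1=2, 1+min_coins(0)=1+0=1) = 1

1


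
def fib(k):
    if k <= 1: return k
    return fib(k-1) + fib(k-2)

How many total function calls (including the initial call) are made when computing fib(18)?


Let C(n) = total calls for fib(n)
C(0) = 1, C(1) = 1
C(2) = 1 + C(1) + C(0) = 1 + 1 + 1 = 3
C(3) = 1 + C(2) + C(1) = 1 + 3 + 1 = 5
C(4) = 1 + C(3) + C(2) = 1 + 5 + 3 = 9
C(5) = 1 + C(4) + C(3) = 1 + 9 + 5 = 15
C(6) = 1 + C(5) + C(4) = 1 + 15 + 9 = 25
C(7) = 1 + C(6) + C(5) = 1 + 25 + 15 = 41
C(8) = 1 + C(7) + C(6) = 1 + 41 + 25 = 67
C(9) = 1 + C(8) + C(7) = 1 + 67 + 41 = 109
C(10) = 1 + C(9) + C(8) = 1 + 109 + 67 = 177
C(11) = 1 + C(10) + C(9) = 1 + 177 + 109 = 287
C(12) = 1 + C(11) + C(10) = 1 + 287 + 177 = 465
C(13) = 1 + C(12) + C(11) = 1 + 465 + 287 = 753
C(14) = 1 + C(13) + C(12) = 1 + 753 + 465 = 1219
C(15) = 1 + C(14) + C(13) = 1 + 1219 + 753 = 1973
C(16) = 1 + C(15) + C(14) = 1 + 1973 + 1219 = 3193
C(17) = 1 + C(16) + C(15) = 1 + 3193 + 1973 = 5167
C(18) = 1 + C(17) + C(16) = 1 + 5167 + 3193 = 8361

8361


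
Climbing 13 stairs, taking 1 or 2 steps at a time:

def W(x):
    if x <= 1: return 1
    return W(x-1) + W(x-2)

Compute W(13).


Building up from base cases:
W(0) = 1
W(1) = 1
W(2) = W(1) + W(0) = 1 + 1 = 2
W(3) = W(2) + W(1) = 2 + 1 = 3
W(4) = W(3) + W(2) = 3 + 2 = 5
W(5) = W(4) + W(3) = 5 + 3 = 8
W(6) = W(5) + W(4) = 8 + 5 = 13
W(7) = W(6) + W(5) = 13 + 8 = 21
W(8) = W(7) + W(6) = 21 + 13 = 34
W(9) = W(8) + W(7) = 34 + 21 = 55
W(10) = W(9) + W(8) = 55 + 34 = 89
W(11) = W(10) + W(9) = 89 + 55 = 144
W(12) = W(11) + W(10) = 144 + 89 = 233
W(13) = W(12) + W(11) = 233 + 144 = 377

377


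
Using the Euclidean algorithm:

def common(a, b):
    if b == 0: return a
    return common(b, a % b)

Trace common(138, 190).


common(138, 190) = common(190, 138)
common(190, 138) = common(138, 52)
common(138, 52) = common(52, 34)
common(52, 34) = common(34, 18)
common(34, 18) = common(18, 16)
common(18, 16) = common(16, 2)
common(16, 2) = common(2, 0)
common(2, 0) = 2  (base case)

2


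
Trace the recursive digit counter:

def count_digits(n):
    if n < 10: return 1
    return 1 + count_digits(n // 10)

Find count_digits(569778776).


count_digits(569778776) = 1 + count_digits(56977877)
count_digits(56977877) = 1 + count_digits(5697787)
count_digits(5697787) = 1 + count_digits(569778)
count_digits(569778) = 1 + count_digits(56977)
count_digits(56977) = 1 + count_digits(5697)
count_digits(5697) = 1 + count_digits(569)
count_digits(569) = 1 + count_digits(56)
count_digits(56) = 1 + count_digits(5)
count_digits(5) = 1  (base case: 5 < 10)
Unwinding: 1 + 1 + 1 + 1 + 1 + 1 + 1 + 1 + 1 = 9

9


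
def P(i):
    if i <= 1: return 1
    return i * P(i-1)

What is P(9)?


P(9)
= 9 * P(8)
= 9 * 8 * P(7)
= 9 * 8 * 7 * P(6)
= 9 * 8 * 7 * 6 * P(5)
= 9 * 8 * 7 * 6 * 5 * P(4)
= 9 * 8 * 7 * 6 * 5 * 4 * P(3)
= 9 * 8 * 7 * 6 * 5 * 4 * 3 * P(2)
= 9 * 8 * 7 * 6 * 5 * 4 * 3 * 2 * P(1)
= 9 * 8 * 7 * 6 * 5 * 4 * 3 * 2 * 1
= 362880

362880


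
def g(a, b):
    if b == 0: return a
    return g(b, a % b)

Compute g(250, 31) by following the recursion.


g(250, 31) = g(31, 2)
g(31, 2) = g(2, 1)
g(2, 1) = g(1, 0)
g(1, 0) = 1  (base case)

1


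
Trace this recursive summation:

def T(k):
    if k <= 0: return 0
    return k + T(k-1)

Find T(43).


T(43)
= 43 + 42 + 41 + 40 + 39 + 38 + 37 + 36 + 35 + 34 + 33 + 32 + 31 + 30 + 29 + 28 + 27 + 26 + 25 + 24 + 23 + 22 + 21 + 20 + 19 + 18 + 17 + 16 + 15 + 14 + 13 + 12 + 11 + 10 + 9 + 8 + 7 + 6 + 5 + 4 + 3 + 2 + 1 + T(0)
= 43 + 42 + 41 + 40 + 39 + 38 + 37 + 36 + 35 + 34 + 33 + 32 + 31 + 30 + 29 + 28 + 27 + 26 + 25 + 24 + 23 + 22 + 21 + 20 + 19 + 18 + 17 + 16 + 15 + 14 + 13 + 12 + 11 + 10 + 9 + 8 + 7 + 6 + 5 + 4 + 3 + 2 + 1 + 0
= 946

946


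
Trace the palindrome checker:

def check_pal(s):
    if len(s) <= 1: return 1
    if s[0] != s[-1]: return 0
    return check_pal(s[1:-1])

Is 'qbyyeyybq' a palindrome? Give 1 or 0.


check_pal('qbyyeyybq'): s[0]='q' == s[-1]='q' -> check check_pal('byyeyyb')
check_pal('byyeyyb'): s[0]='b' == s[-1]='b' -> check check_pal('yyeyy')
check_pal('yyeyy'): s[0]='y' == s[-1]='y' -> check check_pal('yey')
check_pal('yey'): s[0]='y' == s[-1]='y' -> check check_pal('e')
check_pal('e'): len <= 1 -> return 1  (base case)
Result: 1 (palindrome)

1


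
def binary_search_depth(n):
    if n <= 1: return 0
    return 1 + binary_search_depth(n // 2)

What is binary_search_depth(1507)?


1507 / 2 = 753
753 / 2 = 376
376 / 2 = 188
188 / 2 = 94
94 / 2 = 47
47 / 2 = 23
23 / 2 = 11
11 / 2 = 5
5 / 2 = 2
2 / 2 = 1
Reached 1 after 10 halvings

10


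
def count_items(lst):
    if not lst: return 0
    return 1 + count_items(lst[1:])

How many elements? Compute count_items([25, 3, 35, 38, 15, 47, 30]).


count_items([25, 3, 35, 38, 15, 47, 30]) = 1 + count_items([3, 35, 38, 15, 47, 30])
count_items([3, 35, 38, 15, 47, 30]) = 1 + count_items([35, 38, 15, 47, 30])
count_items([35, 38, 15, 47, 30]) = 1 + count_items([38, 15, 47, 30])
count_items([38, 15, 47, 30]) = 1 + count_items([15, 47, 30])
count_items([15, 47, 30]) = 1 + count_items([47, 30])
count_items([47, 30]) = 1 + count_items([30])
count_items([30]) = 1 + count_items([])
count_items([]) = 0  (base case)
Unwinding: 1 + 1 + 1 + 1 + 1 + 1 + 1 + 0 = 7

7


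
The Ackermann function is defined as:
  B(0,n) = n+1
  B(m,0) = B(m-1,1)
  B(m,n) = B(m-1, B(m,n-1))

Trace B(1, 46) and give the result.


B(1, 46) = B(0, B(1, 45))
  B(1, 45) = B(0, B(1, 44))
    B(1, 44) = B(0, B(1, 43))
      B(1, 43) = B(0, B(1, 42))
        B(1, 42) = B(0, B(1, 41))
          B(1, 41) = B(0, B(1, 40))
          B(1, 40) = B(0, B(1, 39))
          B(1, 39) = B(0, B(1, 38))
          B(1, 38) = B(0, B(1, 37))
          B(1, 37) = B(0, B(1, 36))
          B(1, 36) = B(0, B(1, 35))
          B(1, 35) = B(0, B(1, 34))
          B(1, 34) = B(0, B(1, 33))
          B(1, 33) = B(0, B(1, 32))
          B(1, 32) = B(0, B(1, 31))
          B(1, 31) = B(0, B(1, 30))
          B(1, 30) = B(0, B(1, 29))
          B(1, 29) = B(0, B(1, 28))
          B(1, 28) = B(0, B(1, 27))
          B(1, 27) = B(0, B(1, 26))
          B(1, 26) = B(0, B(1, 25))
          B(1, 25) = B(0, B(1, 24))
          B(1, 24) = B(0, B(1, 23))
          B(1, 23) = B(0, B(1, 22))
          B(1, 22) = B(0, B(1, 21))
... (trace truncated)
Result: B(1, 46) = 48

48


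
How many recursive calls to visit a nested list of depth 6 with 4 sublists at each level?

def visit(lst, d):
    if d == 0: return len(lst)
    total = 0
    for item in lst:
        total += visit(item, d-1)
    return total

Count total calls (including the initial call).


At depth 0 (root): 1 call
At depth 1: each of 1 parents calls visit on 4 children = 4 calls
At depth 2: each of 4 parents calls visit on 4 children = 16 calls
At depth 3: each of 16 parents calls visit on 4 children = 64 calls
At depth 4: each of 64 parents calls visit on 4 children = 256 calls
At depth 5: each of 256 parents calls visit on 4 children = 1024 calls
At depth 6: each of 1024 parents calls visit on 4 children = 4096 calls
Total: 1 + 4 + 16 + 64 + 256 + 1024 + 4096 = 5461

5461


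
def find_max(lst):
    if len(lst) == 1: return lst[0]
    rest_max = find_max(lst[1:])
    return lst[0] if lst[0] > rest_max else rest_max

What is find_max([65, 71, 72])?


find_max([65, 71, 72]): compare 65 with find_max([71, 72])
find_max([71, 72]): compare 71 with find_max([72])
find_max([72]) = 72  (base case)
Compare 71 with 72 -> 72
Compare 65 with 72 -> 72

72


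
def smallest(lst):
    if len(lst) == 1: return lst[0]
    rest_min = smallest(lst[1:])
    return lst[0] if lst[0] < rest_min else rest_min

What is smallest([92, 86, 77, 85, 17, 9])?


smallest([92, 86, 77, 85, 17, 9]): compare 92 with smallest([86, 77, 85, 17, 9])
smallest([86, 77, 85, 17, 9]): compare 86 with smallest([77, 85, 17, 9])
smallest([77, 85, 17, 9]): compare 77 with smallest([85, 17, 9])
smallest([85, 17, 9]): compare 85 with smallest([17, 9])
smallest([17, 9]): compare 17 with smallest([9])
smallest([9]) = 9  (base case)
Compare 17 with 9 -> 9
Compare 85 with 9 -> 9
Compare 77 with 9 -> 9
Compare 86 with 9 -> 9
Compare 92 with 9 -> 9

9


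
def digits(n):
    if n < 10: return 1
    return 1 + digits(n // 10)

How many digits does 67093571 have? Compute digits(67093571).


digits(67093571) = 1 + digits(6709357)
digits(6709357) = 1 + digits(670935)
digits(670935) = 1 + digits(67093)
digits(67093) = 1 + digits(6709)
digits(6709) = 1 + digits(670)
digits(670) = 1 + digits(67)
digits(67) = 1 + digits(6)
digits(6) = 1  (base case: 6 < 10)
Unwinding: 1 + 1 + 1 + 1 + 1 + 1 + 1 + 1 = 8

8


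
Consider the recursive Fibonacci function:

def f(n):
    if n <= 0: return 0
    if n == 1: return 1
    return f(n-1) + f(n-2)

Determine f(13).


Computing f(13) bottom-up:
f(0) = 0
f(1) = 1
f(2) = f(1) + f(0) = 1 + 0 = 1
f(3) = f(2) + f(1) = 1 + 1 = 2
f(4) = f(3) + f(2) = 2 + 1 = 3
f(5) = f(4) + f(3) = 3 + 2 = 5
f(6) = f(5) + f(4) = 5 + 3 = 8
f(7) = f(6) + f(5) = 8 + 5 = 13
f(8) = f(7) + f(6) = 13 + 8 = 21
f(9) = f(8) + f(7) = 21 + 13 = 34
f(10) = f(9) + f(8) = 34 + 21 = 55
f(11) = f(10) + f(9) = 55 + 34 = 89
f(12) = f(11) + f(10) = 89 + 55 = 144
f(13) = f(12) + f(11) = 144 + 89 = 233

233


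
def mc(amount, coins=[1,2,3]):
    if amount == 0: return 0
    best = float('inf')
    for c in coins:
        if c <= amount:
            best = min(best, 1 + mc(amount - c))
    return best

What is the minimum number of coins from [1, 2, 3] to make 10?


Building up with DP:
mc(0) = 0
mc(1) = min(1+mc(0)=1+0=1) = 1
mc(2) = min(1+mc(1)=1+1=2, 1+mc(0)=1+0=1) = 1
mc(3) = min(1+mc(2)=1+1=2, 1+mc(1)=1+1=2, 1+mc(0)=1+0=1) = 1
mc(4) = min(1+mc(3)=1+1=2, 1+mc(2)=1+1=2, 1+mc(1)=1+1=2) = 2
mc(5) = min(1+mc(4)=1+2=3, 1+mc(3)=1+1=2, 1+mc(2)=1+1=2) = 2
mc(6) = min(1+mc(5)=1+2=3, 1+mc(4)=1+2=3, 1+mc(3)=1+1=2) = 2
mc(7) = min(1+mc(6)=1+2=3, 1+mc(5)=1+2=3, 1+mc(4)=1+2=3) = 3
mc(8) = min(1+mc(7)=1+3=4, 1+mc(6)=1+2=3, 1+mc(5)=1+2=3) = 3
mc(9) = min(1+mc(8)=1+3=4, 1+mc(7)=1+3=4, 1+mc(6)=1+2=3) = 3
mc(10) = min(1+mc(9)=1+3=4, 1+mc(8)=1+3=4, 1+mc(7)=1+3=4) = 4

4


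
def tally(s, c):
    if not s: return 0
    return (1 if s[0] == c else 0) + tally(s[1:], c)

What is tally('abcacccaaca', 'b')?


s[0]='a' != 'b' -> 0
s[0]='b' == 'b' -> 1
s[0]='c' != 'b' -> 0
s[0]='a' != 'b' -> 0
s[0]='c' != 'b' -> 0
s[0]='c' != 'b' -> 0
s[0]='c' != 'b' -> 0
s[0]='a' != 'b' -> 0
s[0]='a' != 'b' -> 0
s[0]='c' != 'b' -> 0
s[0]='a' != 'b' -> 0
Sum: 0 + 1 + 0 + 0 + 0 + 0 + 0 + 0 + 0 + 0 + 0 = 1

1


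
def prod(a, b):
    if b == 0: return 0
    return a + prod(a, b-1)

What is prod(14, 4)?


prod(14, 4) = 14 + prod(14, 3)
prod(14, 3) = 14 + prod(14, 2)
prod(14, 2) = 14 + prod(14, 1)
prod(14, 1) = 14 + prod(14, 0)
prod(14, 0) = 0  (base case)
Total: 14 + 14 + 14 + 14 + 0 = 56

56


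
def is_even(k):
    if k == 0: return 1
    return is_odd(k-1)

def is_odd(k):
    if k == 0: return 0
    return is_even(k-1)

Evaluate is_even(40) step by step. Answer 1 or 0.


is_even(40) = is_odd(39)
is_odd(39) = is_even(38)
is_even(38) = is_odd(37)
is_odd(37) = is_even(36)
is_even(36) = is_odd(35)
is_odd(35) = is_even(34)
is_even(34) = is_odd(33)
is_odd(33) = is_even(32)
is_even(32) = is_odd(31)
is_odd(31) = is_even(30)
is_even(30) = is_odd(29)
is_odd(29) = is_even(28)
is_even(28) = is_odd(27)
is_odd(27) = is_even(26)
is_even(26) = is_odd(25)
is_odd(25) = is_even(24)
is_even(24) = is_odd(23)
is_odd(23) = is_even(22)
is_even(22) = is_odd(21)
is_odd(21) = is_even(20)
is_even(20) = is_odd(19)
is_odd(19) = is_even(18)
is_even(18) = is_odd(17)
is_odd(17) = is_even(16)
is_even(16) = is_odd(15)
is_odd(15) = is_even(14)
is_even(14) = is_odd(13)
is_odd(13) = is_even(12)
is_even(12) = is_odd(11)
is_odd(11) = is_even(10)
is_even(10) = is_odd(9)
is_odd(9) = is_even(8)
is_even(8) = is_odd(7)
is_odd(7) = is_even(6)
is_even(6) = is_odd(5)
is_odd(5) = is_even(4)
is_even(4) = is_odd(3)
is_odd(3) = is_even(2)
is_even(2) = is_odd(1)
is_odd(1) = is_even(0)
is_even(0) = 1  (base case)
Result: 1

1


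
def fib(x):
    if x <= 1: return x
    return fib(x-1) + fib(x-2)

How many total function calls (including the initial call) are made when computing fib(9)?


Let C(n) = total calls for fib(n)
C(0) = 1, C(1) = 1
C(2) = 1 + C(1) + C(0) = 1 + 1 + 1 = 3
C(3) = 1 + C(2) + C(1) = 1 + 3 + 1 = 5
C(4) = 1 + C(3) + C(2) = 1 + 5 + 3 = 9
C(5) = 1 + C(4) + C(3) = 1 + 9 + 5 = 15
C(6) = 1 + C(5) + C(4) = 1 + 15 + 9 = 25
C(7) = 1 + C(6) + C(5) = 1 + 25 + 15 = 41
C(8) = 1 + C(7) + C(6) = 1 + 41 + 25 = 67
C(9) = 1 + C(8) + C(7) = 1 + 67 + 41 = 109

109


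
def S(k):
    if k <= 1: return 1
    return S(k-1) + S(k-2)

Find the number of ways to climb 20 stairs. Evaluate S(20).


Building up from base cases:
S(0) = 1
S(1) = 1
S(2) = S(1) + S(0) = 1 + 1 = 2
S(3) = S(2) + S(1) = 2 + 1 = 3
S(4) = S(3) + S(2) = 3 + 2 = 5
S(5) = S(4) + S(3) = 5 + 3 = 8
S(6) = S(5) + S(4) = 8 + 5 = 13
S(7) = S(6) + S(5) = 13 + 8 = 21
S(8) = S(7) + S(6) = 21 + 13 = 34
S(9) = S(8) + S(7) = 34 + 21 = 55
S(10) = S(9) + S(8) = 55 + 34 = 89
S(11) = S(10) + S(9) = 89 + 55 = 144
S(12) = S(11) + S(10) = 144 + 89 = 233
S(13) = S(12) + S(11) = 233 + 144 = 377
S(14) = S(13) + S(12) = 377 + 233 = 610
S(15) = S(14) + S(13) = 610 + 377 = 987
S(16) = S(15) + S(14) = 987 + 610 = 1597
S(17) = S(16) + S(15) = 1597 + 987 = 2584
S(18) = S(17) + S(16) = 2584 + 1597 = 4181
S(19) = S(18) + S(17) = 4181 + 2584 = 6765
S(20) = S(19) + S(18) = 6765 + 4181 = 10946

10946


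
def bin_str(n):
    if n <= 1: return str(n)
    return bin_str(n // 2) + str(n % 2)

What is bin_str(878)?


bin_str(878) = bin_str(439) + '0'
bin_str(439) = bin_str(219) + '1'
bin_str(219) = bin_str(109) + '1'
bin_str(109) = bin_str(54) + '1'
bin_str(54) = bin_str(27) + '0'
bin_str(27) = bin_str(13) + '1'
bin_str(13) = bin_str(6) + '1'
bin_str(6) = bin_str(3) + '0'
bin_str(3) = bin_str(1) + '1'
bin_str(1) = '1'  (base case)
Concatenating: '1' + '1' + '0' + '1' + '1' + '0' + '1' + '1' + '1' + '0' = '1101101110'

1101101110


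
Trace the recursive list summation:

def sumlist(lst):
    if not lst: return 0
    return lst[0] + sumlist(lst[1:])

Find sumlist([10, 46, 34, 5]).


sumlist([10, 46, 34, 5]) = 10 + sumlist([46, 34, 5])
sumlist([46, 34, 5]) = 46 + sumlist([34, 5])
sumlist([34, 5]) = 34 + sumlist([5])
sumlist([5]) = 5 + sumlist([])
sumlist([]) = 0  (base case)
Total: 10 + 46 + 34 + 5 + 0 = 95

95


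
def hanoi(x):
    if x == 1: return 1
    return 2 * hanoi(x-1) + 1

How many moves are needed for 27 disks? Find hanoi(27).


hanoi(27) = 2 * hanoi(26) + 1
hanoi(26) = 2 * hanoi(25) + 1
hanoi(25) = 2 * hanoi(24) + 1
hanoi(24) = 2 * hanoi(23) + 1
hanoi(23) = 2 * hanoi(22) + 1
hanoi(22) = 2 * hanoi(21) + 1
hanoi(21) = 2 * hanoi(20) + 1
hanoi(20) = 2 * hanoi(19) + 1
hanoi(19) = 2 * hanoi(18) + 1
hanoi(18) = 2 * hanoi(17) + 1
hanoi(17) = 2 * hanoi(16) + 1
hanoi(16) = 2 * hanoi(15) + 1
hanoi(15) = 2 * hanoi(14) + 1
hanoi(14) = 2 * hanoi(13) + 1
hanoi(13) = 2 * hanoi(12) + 1
hanoi(12) = 2 * hanoi(11) + 1
hanoi(11) = 2 * hanoi(10) + 1
hanoi(10) = 2 * hanoi(9) + 1
hanoi(9) = 2 * hanoi(8) + 1
hanoi(8) = 2 * hanoi(7) + 1
hanoi(7) = 2 * hanoi(6) + 1
hanoi(6) = 2 * hanoi(5) + 1
hanoi(5) = 2 * hanoi(4) + 1
hanoi(4) = 2 * hanoi(3) + 1
hanoi(3) = 2 * hanoi(2) + 1
hanoi(2) = 2 * hanoi(1) + 1
hanoi(1) = 1  (base case)
hanoi(2) = 2 * 1 + 1 = 3
hanoi(3) = 2 * 3 + 1 = 7
hanoi(4) = 2 * 7 + 1 = 15
hanoi(5) = 2 * 15 + 1 = 31
hanoi(6) = 2 * 31 + 1 = 63
hanoi(7) = 2 * 63 + 1 = 127
hanoi(8) = 2 * 127 + 1 = 255
hanoi(9) = 2 * 255 + 1 = 511
hanoi(10) = 2 * 511 + 1 = 1023
hanoi(11) = 2 * 1023 + 1 = 2047
hanoi(12) = 2 * 2047 + 1 = 4095
hanoi(13) = 2 * 4095 + 1 = 8191
hanoi(14) = 2 * 8191 + 1 = 16383
hanoi(15) = 2 * 16383 + 1 = 32767
hanoi(16) = 2 * 32767 + 1 = 65535
hanoi(17) = 2 * 65535 + 1 = 131071
hanoi(18) = 2 * 131071 + 1 = 262143
hanoi(19) = 2 * 262143 + 1 = 524287
hanoi(20) = 2 * 524287 + 1 = 1048575
hanoi(21) = 2 * 1048575 + 1 = 2097151
hanoi(22) = 2 * 2097151 + 1 = 4194303
hanoi(23) = 2 * 4194303 + 1 = 8388607
hanoi(24) = 2 * 8388607 + 1 = 16777215
hanoi(25) = 2 * 16777215 + 1 = 33554431
hanoi(26) = 2 * 33554431 + 1 = 67108863
hanoi(27) = 2 * 67108863 + 1 = 134217727

134217727


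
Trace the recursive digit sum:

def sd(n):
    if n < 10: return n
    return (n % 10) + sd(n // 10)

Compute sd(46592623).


sd(46592623) = 3 + sd(4659262)
sd(4659262) = 2 + sd(465926)
sd(465926) = 6 + sd(46592)
sd(46592) = 2 + sd(4659)
sd(4659) = 9 + sd(465)
sd(465) = 5 + sd(46)
sd(46) = 6 + sd(4)
sd(4) = 4  (base case)
Total: 3 + 2 + 6 + 2 + 9 + 5 + 6 + 4 = 37

37


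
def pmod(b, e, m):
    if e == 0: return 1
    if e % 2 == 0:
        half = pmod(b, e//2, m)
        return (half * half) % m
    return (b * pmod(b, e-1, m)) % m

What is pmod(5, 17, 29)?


pmod(5, 17, 29): e is odd, compute pmod(5, 16, 29)
  pmod(5, 16, 29): e is even, compute pmod(5, 8, 29)
    pmod(5, 8, 29): e is even, compute pmod(5, 4, 29)
      pmod(5, 4, 29): e is even, compute pmod(5, 2, 29)
        pmod(5, 2, 29): e is even, compute pmod(5, 1, 29)
          pmod(5, 1, 29): e is odd, compute pmod(5, 0, 29)
          pmod(5, 0, 29) = 1
          (5 * 1) % 29 = 5
        half=5, (5*5) % 29 = 25
      half=25, (25*25) % 29 = 16
    half=16, (16*16) % 29 = 24
  half=24, (24*24) % 29 = 25
(5 * 25) % 29 = 9

9


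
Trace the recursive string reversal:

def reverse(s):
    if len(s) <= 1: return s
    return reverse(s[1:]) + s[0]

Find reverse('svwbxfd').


reverse('svwbxfd') = reverse('vwbxfd') + 's'
reverse('vwbxfd') = reverse('wbxfd') + 'v'
reverse('wbxfd') = reverse('bxfd') + 'w'
reverse('bxfd') = reverse('xfd') + 'b'
reverse('xfd') = reverse('fd') + 'x'
reverse('fd') = reverse('d') + 'f'
reverse('d') = 'd'  (base case)
Concatenating: 'd' + 'f' + 'x' + 'b' + 'w' + 'v' + 's' = 'dfxbwvs'

dfxbwvs


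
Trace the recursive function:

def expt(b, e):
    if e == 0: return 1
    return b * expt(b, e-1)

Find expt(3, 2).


expt(3, 2)
= 3 * expt(3, 1)
= 3 * 3 * expt(3, 0)
= 3 * 3 * 1
= 9

9


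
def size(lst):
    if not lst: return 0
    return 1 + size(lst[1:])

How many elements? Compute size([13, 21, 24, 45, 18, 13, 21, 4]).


size([13, 21, 24, 45, 18, 13, 21, 4]) = 1 + size([21, 24, 45, 18, 13, 21, 4])
size([21, 24, 45, 18, 13, 21, 4]) = 1 + size([24, 45, 18, 13, 21, 4])
size([24, 45, 18, 13, 21, 4]) = 1 + size([45, 18, 13, 21, 4])
size([45, 18, 13, 21, 4]) = 1 + size([18, 13, 21, 4])
size([18, 13, 21, 4]) = 1 + size([13, 21, 4])
size([13, 21, 4]) = 1 + size([21, 4])
size([21, 4]) = 1 + size([4])
size([4]) = 1 + size([])
size([]) = 0  (base case)
Unwinding: 1 + 1 + 1 + 1 + 1 + 1 + 1 + 1 + 0 = 8

8


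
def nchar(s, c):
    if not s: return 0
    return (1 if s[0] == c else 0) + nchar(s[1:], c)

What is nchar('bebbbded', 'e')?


s[0]='b' != 'e' -> 0
s[0]='e' == 'e' -> 1
s[0]='b' != 'e' -> 0
s[0]='b' != 'e' -> 0
s[0]='b' != 'e' -> 0
s[0]='d' != 'e' -> 0
s[0]='e' == 'e' -> 1
s[0]='d' != 'e' -> 0
Sum: 0 + 1 + 0 + 0 + 0 + 0 + 1 + 0 = 2

2


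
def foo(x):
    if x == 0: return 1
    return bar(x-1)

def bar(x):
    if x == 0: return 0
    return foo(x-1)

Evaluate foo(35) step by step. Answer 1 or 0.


foo(35) = bar(34)
bar(34) = foo(33)
foo(33) = bar(32)
bar(32) = foo(31)
foo(31) = bar(30)
bar(30) = foo(29)
foo(29) = bar(28)
bar(28) = foo(27)
foo(27) = bar(26)
bar(26) = foo(25)
foo(25) = bar(24)
bar(24) = foo(23)
foo(23) = bar(22)
bar(22) = foo(21)
foo(21) = bar(20)
bar(20) = foo(19)
foo(19) = bar(18)
bar(18) = foo(17)
foo(17) = bar(16)
bar(16) = foo(15)
foo(15) = bar(14)
bar(14) = foo(13)
foo(13) = bar(12)
bar(12) = foo(11)
foo(11) = bar(10)
bar(10) = foo(9)
foo(9) = bar(8)
bar(8) = foo(7)
foo(7) = bar(6)
bar(6) = foo(5)
foo(5) = bar(4)
bar(4) = foo(3)
foo(3) = bar(2)
bar(2) = foo(1)
foo(1) = bar(0)
bar(0) = 0  (base case)
Result: 0

0


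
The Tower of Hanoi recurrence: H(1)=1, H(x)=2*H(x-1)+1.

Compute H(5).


H(5) = 2 * H(4) + 1
H(4) = 2 * H(3) + 1
H(3) = 2 * H(2) + 1
H(2) = 2 * H(1) + 1
H(1) = 1  (base case)
H(2) = 2 * 1 + 1 = 3
H(3) = 2 * 3 + 1 = 7
H(4) = 2 * 7 + 1 = 15
H(5) = 2 * 15 + 1 = 31

31


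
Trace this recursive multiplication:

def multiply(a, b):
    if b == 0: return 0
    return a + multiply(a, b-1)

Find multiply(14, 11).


multiply(14, 11) = 14 + multiply(14, 10)
multiply(14, 10) = 14 + multiply(14, 9)
multiply(14, 9) = 14 + multiply(14, 8)
multiply(14, 8) = 14 + multiply(14, 7)
multiply(14, 7) = 14 + multiply(14, 6)
multiply(14, 6) = 14 + multiply(14, 5)
multiply(14, 5) = 14 + multiply(14, 4)
multiply(14, 4) = 14 + multiply(14, 3)
multiply(14, 3) = 14 + multiply(14, 2)
multiply(14, 2) = 14 + multiply(14, 1)
multiply(14, 1) = 14 + multiply(14, 0)
multiply(14, 0) = 0  (base case)
Total: 14 + 14 + 14 + 14 + 14 + 14 + 14 + 14 + 14 + 14 + 14 + 0 = 154

154


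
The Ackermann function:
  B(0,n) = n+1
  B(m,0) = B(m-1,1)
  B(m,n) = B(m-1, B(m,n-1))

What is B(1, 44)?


B(1, 44) = B(0, B(1, 43))
  B(1, 43) = B(0, B(1, 42))
    B(1, 42) = B(0, B(1, 41))
      B(1, 41) = B(0, B(1, 40))
        B(1, 40) = B(0, B(1, 39))
          B(1, 39) = B(0, B(1, 38))
          B(1, 38) = B(0, B(1, 37))
          B(1, 37) = B(0, B(1, 36))
          B(1, 36) = B(0, B(1, 35))
          B(1, 35) = B(0, B(1, 34))
          B(1, 34) = B(0, B(1, 33))
          B(1, 33) = B(0, B(1, 32))
          B(1, 32) = B(0, B(1, 31))
          B(1, 31) = B(0, B(1, 30))
          B(1, 30) = B(0, B(1, 29))
          B(1, 29) = B(0, B(1, 28))
          B(1, 28) = B(0, B(1, 27))
          B(1, 27) = B(0, B(1, 26))
          B(1, 26) = B(0, B(1, 25))
          B(1, 25) = B(0, B(1, 24))
          B(1, 24) = B(0, B(1, 23))
          B(1, 23) = B(0, B(1, 22))
          B(1, 22) = B(0, B(1, 21))
          B(1, 21) = B(0, B(1, 20))
          B(1, 20) = B(0, B(1, 19))
... (trace truncated)
Result: B(1, 44) = 46

46


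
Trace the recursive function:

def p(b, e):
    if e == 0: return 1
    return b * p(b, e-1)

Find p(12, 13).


p(12, 13)
= 12 * p(12, 12)
= 12 * 12 * p(12, 11)
= 12 * 12 * 12 * p(12, 10)
= 12 * 12 * 12 * 12 * p(12, 9)
= 12 * 12 * 12 * 12 * 12 * p(12, 8)
= 12 * 12 * 12 * 12 * 12 * 12 * p(12, 7)
= 12 * 12 * 12 * 12 * 12 * 12 * 12 * p(12, 6)
= 12 * 12 * 12 * 12 * 12 * 12 * 12 * 12 * p(12, 5)
= 12 * 12 * 12 * 12 * 12 * 12 * 12 * 12 * 12 * p(12, 4)
= 12 * 12 * 12 * 12 * 12 * 12 * 12 * 12 * 12 * 12 * p(12, 3)
= 12 * 12 * 12 * 12 * 12 * 12 * 12 * 12 * 12 * 12 * 12 * p(12, 2)
= 12 * 12 * 12 * 12 * 12 * 12 * 12 * 12 * 12 * 12 * 12 * 12 * p(12, 1)
= 12 * 12 * 12 * 12 * 12 * 12 * 12 * 12 * 12 * 12 * 12 * 12 * 12 * p(12, 0)
= 12 * 12 * 12 * 12 * 12 * 12 * 12 * 12 * 12 * 12 * 12 * 12 * 12 * 1
= 106993205379072

106993205379072


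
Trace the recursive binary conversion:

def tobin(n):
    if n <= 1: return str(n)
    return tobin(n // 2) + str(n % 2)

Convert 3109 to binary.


tobin(3109) = tobin(1554) + '1'
tobin(1554) = tobin(777) + '0'
tobin(777) = tobin(388) + '1'
tobin(388) = tobin(194) + '0'
tobin(194) = tobin(97) + '0'
tobin(97) = tobin(48) + '1'
tobin(48) = tobin(24) + '0'
tobin(24) = tobin(12) + '0'
tobin(12) = tobin(6) + '0'
tobin(6) = tobin(3) + '0'
tobin(3) = tobin(1) + '1'
tobin(1) = '1'  (base case)
Concatenating: '1' + '1' + '0' + '0' + '0' + '0' + '1' + '0' + '0' + '1' + '0' + '1' = '110000100101'

110000100101


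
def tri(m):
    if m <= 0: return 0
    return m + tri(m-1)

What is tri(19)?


tri(19)
= 19 + 18 + 17 + 16 + 15 + 14 + 13 + 12 + 11 + 10 + 9 + 8 + 7 + 6 + 5 + 4 + 3 + 2 + 1 + tri(0)
= 19 + 18 + 17 + 16 + 15 + 14 + 13 + 12 + 11 + 10 + 9 + 8 + 7 + 6 + 5 + 4 + 3 + 2 + 1 + 0
= 190

190


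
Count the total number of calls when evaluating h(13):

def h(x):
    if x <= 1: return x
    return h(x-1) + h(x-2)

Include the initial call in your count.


Let C(n) = total calls for h(n)
C(0) = 1, C(1) = 1
C(2) = 1 + C(1) + C(0) = 1 + 1 + 1 = 3
C(3) = 1 + C(2) + C(1) = 1 + 3 + 1 = 5
C(4) = 1 + C(3) + C(2) = 1 + 5 + 3 = 9
C(5) = 1 + C(4) + C(3) = 1 + 9 + 5 = 15
C(6) = 1 + C(5) + C(4) = 1 + 15 + 9 = 25
C(7) = 1 + C(6) + C(5) = 1 + 25 + 15 = 41
C(8) = 1 + C(7) + C(6) = 1 + 41 + 25 = 67
C(9) = 1 + C(8) + C(7) = 1 + 67 + 41 = 109
C(10) = 1 + C(9) + C(8) = 1 + 109 + 67 = 177
C(11) = 1 + C(10) + C(9) = 1 + 177 + 109 = 287
C(12) = 1 + C(11) + C(10) = 1 + 287 + 177 = 465
C(13) = 1 + C(12) + C(11) = 1 + 465 + 287 = 753

753


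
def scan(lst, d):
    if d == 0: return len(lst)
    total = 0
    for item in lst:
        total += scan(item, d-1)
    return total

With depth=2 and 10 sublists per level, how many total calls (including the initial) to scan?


At depth 0 (root): 1 call
At depth 1: each of 1 parents calls scan on 10 children = 10 calls
At depth 2: each of 10 parents calls scan on 10 children = 100 calls
Total: 1 + 10 + 100 = 111

111


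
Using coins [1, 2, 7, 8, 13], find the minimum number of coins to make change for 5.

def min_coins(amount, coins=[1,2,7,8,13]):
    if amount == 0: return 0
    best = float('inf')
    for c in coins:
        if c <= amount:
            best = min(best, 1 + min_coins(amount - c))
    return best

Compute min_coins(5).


Building up with DP:
min_coins(0) = 0
min_coins(1) = min(1+min_coins(0)=1+0=1) = 1
min_coins(2) = min(1+min_coins(1)=1+1=2, 1+min_coins(0)=1+0=1) = 1
min_coins(3) = min(1+min_coins(2)=1+1=2, 1+min_coins(1)=1+1=2) = 2
min_coins(4) = min(1+min_coins(3)=1+2=3, 1+min_coins(2)=1+1=2) = 2
min_coins(5) = min(1+min_coins(4)=1+2=3, 1+min_coins(3)=1+2=3) = 3

3


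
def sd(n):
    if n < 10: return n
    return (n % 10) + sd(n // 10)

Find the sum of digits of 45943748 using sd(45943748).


sd(45943748) = 8 + sd(4594374)
sd(4594374) = 4 + sd(459437)
sd(459437) = 7 + sd(45943)
sd(45943) = 3 + sd(4594)
sd(4594) = 4 + sd(459)
sd(459) = 9 + sd(45)
sd(45) = 5 + sd(4)
sd(4) = 4  (base case)
Total: 8 + 4 + 7 + 3 + 4 + 9 + 5 + 4 = 44

44


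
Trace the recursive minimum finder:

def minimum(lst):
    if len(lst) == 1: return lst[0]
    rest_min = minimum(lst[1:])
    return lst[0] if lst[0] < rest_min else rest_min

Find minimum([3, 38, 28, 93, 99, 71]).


minimum([3, 38, 28, 93, 99, 71]): compare 3 with minimum([38, 28, 93, 99, 71])
minimum([38, 28, 93, 99, 71]): compare 38 with minimum([28, 93, 99, 71])
minimum([28, 93, 99, 71]): compare 28 with minimum([93, 99, 71])
minimum([93, 99, 71]): compare 93 with minimum([99, 71])
minimum([99, 71]): compare 99 with minimum([71])
minimum([71]) = 71  (base case)
Compare 99 with 71 -> 71
Compare 93 with 71 -> 71
Compare 28 with 71 -> 28
Compare 38 with 28 -> 28
Compare 3 with 28 -> 3

3


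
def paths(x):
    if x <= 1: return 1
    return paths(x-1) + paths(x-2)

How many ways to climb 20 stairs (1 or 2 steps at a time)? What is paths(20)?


Building up from base cases:
paths(0) = 1
paths(1) = 1
paths(2) = paths(1) + paths(0) = 1 + 1 = 2
paths(3) = paths(2) + paths(1) = 2 + 1 = 3
paths(4) = paths(3) + paths(2) = 3 + 2 = 5
paths(5) = paths(4) + paths(3) = 5 + 3 = 8
paths(6) = paths(5) + paths(4) = 8 + 5 = 13
paths(7) = paths(6) + paths(5) = 13 + 8 = 21
paths(8) = paths(7) + paths(6) = 21 + 13 = 34
paths(9) = paths(8) + paths(7) = 34 + 21 = 55
paths(10) = paths(9) + paths(8) = 55 + 34 = 89
paths(11) = paths(10) + paths(9) = 89 + 55 = 144
paths(12) = paths(11) + paths(10) = 144 + 89 = 233
paths(13) = paths(12) + paths(11) = 233 + 144 = 377
paths(14) = paths(13) + paths(12) = 377 + 233 = 610
paths(15) = paths(14) + paths(13) = 610 + 377 = 987
paths(16) = paths(15) + paths(14) = 987 + 610 = 1597
paths(17) = paths(16) + paths(15) = 1597 + 987 = 2584
paths(18) = paths(17) + paths(16) = 2584 + 1597 = 4181
paths(19) = paths(18) + paths(17) = 4181 + 2584 = 6765
paths(20) = paths(19) + paths(18) = 6765 + 4181 = 10946

10946


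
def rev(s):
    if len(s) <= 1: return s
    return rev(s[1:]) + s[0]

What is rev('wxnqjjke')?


rev('wxnqjjke') = rev('xnqjjke') + 'w'
rev('xnqjjke') = rev('nqjjke') + 'x'
rev('nqjjke') = rev('qjjke') + 'n'
rev('qjjke') = rev('jjke') + 'q'
rev('jjke') = rev('jke') + 'j'
rev('jke') = rev('ke') + 'j'
rev('ke') = rev('e') + 'k'
rev('e') = 'e'  (base case)
Concatenating: 'e' + 'k' + 'j' + 'j' + 'q' + 'n' + 'x' + 'w' = 'ekjjqnxw'

ekjjqnxw


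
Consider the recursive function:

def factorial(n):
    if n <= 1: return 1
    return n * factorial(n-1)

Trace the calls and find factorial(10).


factorial(10)
= 10 * factorial(9)
= 10 * 9 * factorial(8)
= 10 * 9 * 8 * factorial(7)
= 10 * 9 * 8 * 7 * factorial(6)
= 10 * 9 * 8 * 7 * 6 * factorial(5)
= 10 * 9 * 8 * 7 * 6 * 5 * factorial(4)
= 10 * 9 * 8 * 7 * 6 * 5 * 4 * factorial(3)
= 10 * 9 * 8 * 7 * 6 * 5 * 4 * 3 * factorial(2)
= 10 * 9 * 8 * 7 * 6 * 5 * 4 * 3 * 2 * factorial(1)
= 10 * 9 * 8 * 7 * 6 * 5 * 4 * 3 * 2 * 1
= 3628800

3628800


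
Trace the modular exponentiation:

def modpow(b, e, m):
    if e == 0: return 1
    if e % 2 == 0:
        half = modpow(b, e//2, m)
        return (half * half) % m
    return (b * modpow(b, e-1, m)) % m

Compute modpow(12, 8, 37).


modpow(12, 8, 37): e is even, compute modpow(12, 4, 37)
  modpow(12, 4, 37): e is even, compute modpow(12, 2, 37)
    modpow(12, 2, 37): e is even, compute modpow(12, 1, 37)
      modpow(12, 1, 37): e is odd, compute modpow(12, 0, 37)
        modpow(12, 0, 37) = 1
      (12 * 1) % 37 = 12
    half=12, (12*12) % 37 = 33
  half=33, (33*33) % 37 = 16
half=16, (16*16) % 37 = 34

34


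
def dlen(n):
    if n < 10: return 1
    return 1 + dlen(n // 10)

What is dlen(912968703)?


dlen(912968703) = 1 + dlen(91296870)
dlen(91296870) = 1 + dlen(9129687)
dlen(9129687) = 1 + dlen(912968)
dlen(912968) = 1 + dlen(91296)
dlen(91296) = 1 + dlen(9129)
dlen(9129) = 1 + dlen(912)
dlen(912) = 1 + dlen(91)
dlen(91) = 1 + dlen(9)
dlen(9) = 1  (base case: 9 < 10)
Unwinding: 1 + 1 + 1 + 1 + 1 + 1 + 1 + 1 + 1 = 9

9


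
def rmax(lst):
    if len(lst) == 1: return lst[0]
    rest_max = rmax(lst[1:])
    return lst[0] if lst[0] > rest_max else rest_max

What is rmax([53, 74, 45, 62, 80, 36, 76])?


rmax([53, 74, 45, 62, 80, 36, 76]): compare 53 with rmax([74, 45, 62, 80, 36, 76])
rmax([74, 45, 62, 80, 36, 76]): compare 74 with rmax([45, 62, 80, 36, 76])
rmax([45, 62, 80, 36, 76]): compare 45 with rmax([62, 80, 36, 76])
rmax([62, 80, 36, 76]): compare 62 with rmax([80, 36, 76])
rmax([80, 36, 76]): compare 80 with rmax([36, 76])
rmax([36, 76]): compare 36 with rmax([76])
rmax([76]) = 76  (base case)
Compare 36 with 76 -> 76
Compare 80 with 76 -> 80
Compare 62 with 80 -> 80
Compare 45 with 80 -> 80
Compare 74 with 80 -> 80
Compare 53 with 80 -> 80

80


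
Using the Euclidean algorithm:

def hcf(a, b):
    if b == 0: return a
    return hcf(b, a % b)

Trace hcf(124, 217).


hcf(124, 217) = hcf(217, 124)
hcf(217, 124) = hcf(124, 93)
hcf(124, 93) = hcf(93, 31)
hcf(93, 31) = hcf(31, 0)
hcf(31, 0) = 31  (base case)

31


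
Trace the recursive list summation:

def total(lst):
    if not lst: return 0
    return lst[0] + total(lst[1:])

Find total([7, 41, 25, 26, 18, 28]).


total([7, 41, 25, 26, 18, 28]) = 7 + total([41, 25, 26, 18, 28])
total([41, 25, 26, 18, 28]) = 41 + total([25, 26, 18, 28])
total([25, 26, 18, 28]) = 25 + total([26, 18, 28])
total([26, 18, 28]) = 26 + total([18, 28])
total([18, 28]) = 18 + total([28])
total([28]) = 28 + total([])
total([]) = 0  (base case)
Total: 7 + 41 + 25 + 26 + 18 + 28 + 0 = 145

145


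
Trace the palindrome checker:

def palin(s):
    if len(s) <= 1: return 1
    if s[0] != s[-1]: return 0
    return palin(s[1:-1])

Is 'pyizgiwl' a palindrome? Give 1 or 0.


palin('pyizgiwl'): s[0]='p' != s[-1]='l' -> return 0
Result: 0 (not a palindrome)

0


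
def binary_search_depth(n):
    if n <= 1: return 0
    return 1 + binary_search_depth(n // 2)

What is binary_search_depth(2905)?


2905 / 2 = 1452
1452 / 2 = 726
726 / 2 = 363
363 / 2 = 181
181 / 2 = 90
90 / 2 = 45
45 / 2 = 22
22 / 2 = 11
11 / 2 = 5
5 / 2 = 2
2 / 2 = 1
Reached 1 after 11 halvings

11


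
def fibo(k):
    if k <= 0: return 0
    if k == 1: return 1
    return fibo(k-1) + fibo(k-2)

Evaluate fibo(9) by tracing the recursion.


Computing fibo(9) bottom-up:
fibo(0) = 0
fibo(1) = 1
fibo(2) = fibo(1) + fibo(0) = 1 + 0 = 1
fibo(3) = fibo(2) + fibo(1) = 1 + 1 = 2
fibo(4) = fibo(3) + fibo(2) = 2 + 1 = 3
fibo(5) = fibo(4) + fibo(3) = 3 + 2 = 5
fibo(6) = fibo(5) + fibo(4) = 5 + 3 = 8
fibo(7) = fibo(6) + fibo(5) = 8 + 5 = 13
fibo(8) = fibo(7) + fibo(6) = 13 + 8 = 21
fibo(9) = fibo(8) + fibo(7) = 21 + 13 = 34

34


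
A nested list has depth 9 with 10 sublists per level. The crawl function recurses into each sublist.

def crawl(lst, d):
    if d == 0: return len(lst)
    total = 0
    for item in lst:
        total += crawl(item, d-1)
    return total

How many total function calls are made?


At depth 0 (root): 1 call
At depth 1: each of 1 parents calls crawl on 10 children = 10 calls
At depth 2: each of 10 parents calls crawl on 10 children = 100 calls
At depth 3: each of 100 parents calls crawl on 10 children = 1000 calls
At depth 4: each of 1000 parents calls crawl on 10 children = 10000 calls
At depth 5: each of 10000 parents calls crawl on 10 children = 100000 calls
At depth 6: each of 100000 parents calls crawl on 10 children = 1000000 calls
At depth 7: each of 1000000 parents calls crawl on 10 children = 10000000 calls
At depth 8: each of 10000000 parents calls crawl on 10 children = 100000000 calls
At depth 9: each of 100000000 parents calls crawl on 10 children = 1000000000 calls
Total: 1 + 10 + 100 + 1000 + 10000 + 100000 + 1000000 + 10000000 + 100000000 + 1000000000 = 1111111111

1111111111


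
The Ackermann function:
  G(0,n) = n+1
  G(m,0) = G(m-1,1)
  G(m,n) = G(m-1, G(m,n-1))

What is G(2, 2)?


G(2, 2) = G(1, G(2, 1))
  G(2, 1) = G(1, G(2, 0))
    G(2, 0) = G(1, 1)
      G(1, 1) = G(0, G(1, 0))
        G(1, 0) = G(0, 1)
          G(0, 1) = 2
        = G(0, 2)
        G(0, 2) = 3
    = G(1, 3)
    G(1, 3) = G(0, G(1, 2))
      G(1, 2) = G(0, G(1, 1))
        G(1, 1) = G(0, G(1, 0))
          G(1, 0) = G(0, 1)
          G(0, 1) = 2
          = G(0, 2)
          G(0, 2) = 3
        = G(0, 3)
        G(0, 3) = 4
      = G(0, 4)
      G(0, 4) = 5
  = G(1, 5)
  G(1, 5) = G(0, G(1, 4))
    G(1, 4) = G(0, G(1, 3))
      G(1, 3) = G(0, G(1, 2))
        G(1, 2) = G(0, G(1, 1))
... (trace truncated)
Result: G(2, 2) = 7

7


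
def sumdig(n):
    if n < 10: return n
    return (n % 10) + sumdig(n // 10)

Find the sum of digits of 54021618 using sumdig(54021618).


sumdig(54021618) = 8 + sumdig(5402161)
sumdig(5402161) = 1 + sumdig(540216)
sumdig(540216) = 6 + sumdig(54021)
sumdig(54021) = 1 + sumdig(5402)
sumdig(5402) = 2 + sumdig(540)
sumdig(540) = 0 + sumdig(54)
sumdig(54) = 4 + sumdig(5)
sumdig(5) = 5  (base case)
Total: 8 + 1 + 6 + 1 + 2 + 0 + 4 + 5 = 27

27


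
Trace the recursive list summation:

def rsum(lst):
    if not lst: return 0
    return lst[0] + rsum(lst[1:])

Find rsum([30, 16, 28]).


rsum([30, 16, 28]) = 30 + rsum([16, 28])
rsum([16, 28]) = 16 + rsum([28])
rsum([28]) = 28 + rsum([])
rsum([]) = 0  (base case)
Total: 30 + 16 + 28 + 0 = 74

74


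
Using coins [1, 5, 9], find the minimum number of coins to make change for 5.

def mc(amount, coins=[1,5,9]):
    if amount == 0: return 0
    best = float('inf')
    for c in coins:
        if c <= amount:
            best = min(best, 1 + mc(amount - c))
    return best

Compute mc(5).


Building up with DP:
mc(0) = 0
mc(1) = min(1+mc(0)=1+0=1) = 1
mc(2) = min(1+mc(1)=1+1=2) = 2
mc(3) = min(1+mc(2)=1+2=3) = 3
mc(4) = min(1+mc(3)=1+3=4) = 4
mc(5) = min(1+mc(4)=1+4=5, 1+mc(0)=1+0=1) = 1

1


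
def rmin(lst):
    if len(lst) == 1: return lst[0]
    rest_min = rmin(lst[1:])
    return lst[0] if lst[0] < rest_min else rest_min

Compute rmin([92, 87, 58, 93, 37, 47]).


rmin([92, 87, 58, 93, 37, 47]): compare 92 with rmin([87, 58, 93, 37, 47])
rmin([87, 58, 93, 37, 47]): compare 87 with rmin([58, 93, 37, 47])
rmin([58, 93, 37, 47]): compare 58 with rmin([93, 37, 47])
rmin([93, 37, 47]): compare 93 with rmin([37, 47])
rmin([37, 47]): compare 37 with rmin([47])
rmin([47]) = 47  (base case)
Compare 37 with 47 -> 37
Compare 93 with 37 -> 37
Compare 58 with 37 -> 37
Compare 87 with 37 -> 37
Compare 92 with 37 -> 37

37


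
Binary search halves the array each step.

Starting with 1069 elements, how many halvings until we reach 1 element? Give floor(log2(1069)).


1069 / 2 = 534
534 / 2 = 267
267 / 2 = 133
133 / 2 = 66
66 / 2 = 33
33 / 2 = 16
16 / 2 = 8
8 / 2 = 4
4 / 2 = 2
2 / 2 = 1
Reached 1 after 10 halvings

10


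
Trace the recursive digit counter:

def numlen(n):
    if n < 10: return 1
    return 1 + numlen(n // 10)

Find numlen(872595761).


numlen(872595761) = 1 + numlen(87259576)
numlen(87259576) = 1 + numlen(8725957)
numlen(8725957) = 1 + numlen(872595)
numlen(872595) = 1 + numlen(87259)
numlen(87259) = 1 + numlen(8725)
numlen(8725) = 1 + numlen(872)
numlen(872) = 1 + numlen(87)
numlen(87) = 1 + numlen(8)
numlen(8) = 1  (base case: 8 < 10)
Unwinding: 1 + 1 + 1 + 1 + 1 + 1 + 1 + 1 + 1 = 9

9
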